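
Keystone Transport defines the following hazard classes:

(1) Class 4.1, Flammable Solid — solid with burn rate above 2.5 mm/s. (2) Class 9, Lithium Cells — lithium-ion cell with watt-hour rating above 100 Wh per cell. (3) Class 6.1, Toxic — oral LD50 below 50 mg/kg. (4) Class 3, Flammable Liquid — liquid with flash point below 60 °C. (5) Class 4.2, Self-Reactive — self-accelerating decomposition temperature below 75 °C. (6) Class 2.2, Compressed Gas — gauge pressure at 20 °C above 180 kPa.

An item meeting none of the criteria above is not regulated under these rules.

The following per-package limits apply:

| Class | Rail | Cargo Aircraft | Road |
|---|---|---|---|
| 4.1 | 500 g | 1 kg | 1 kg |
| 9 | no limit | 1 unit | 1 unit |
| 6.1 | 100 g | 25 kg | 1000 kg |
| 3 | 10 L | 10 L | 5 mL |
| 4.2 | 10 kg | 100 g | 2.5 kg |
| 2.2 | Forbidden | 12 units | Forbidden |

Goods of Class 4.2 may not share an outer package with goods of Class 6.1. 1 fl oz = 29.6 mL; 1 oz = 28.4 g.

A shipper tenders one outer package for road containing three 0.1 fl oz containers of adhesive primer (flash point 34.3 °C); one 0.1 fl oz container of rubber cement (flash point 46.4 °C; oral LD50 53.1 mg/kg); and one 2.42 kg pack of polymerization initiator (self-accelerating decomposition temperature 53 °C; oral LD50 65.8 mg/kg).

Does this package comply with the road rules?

The adhesive primer has flash point 34.3 °C, which is < 60 °C, so it is Class 3 (Flammable Liquid).
The rubber cement has flash point 46.4 °C, which is < 60 °C, so it is Class 3 (Flammable Liquid).
Polymerization initiator: self-accelerating decomposition temperature 53 °C < 75 °C → Class 4.2 (Self-Reactive).
Class 3 net quantity: (three 0.1 fl oz containers = 8.88 mL) + (one 0.1 fl oz container = 2.96 mL) = 11.84 mL.
That exceeds the Class 3 road limit of 5 mL.
Class 4.2 quantity: 2.42 kg.
2.42 kg ≤ 2.5 kg (road limit, Class 4.2) — within limit.
The segregation rule (Class 4.2 with Class 6.1) does not apply to Class 3 with Class 4.2.

No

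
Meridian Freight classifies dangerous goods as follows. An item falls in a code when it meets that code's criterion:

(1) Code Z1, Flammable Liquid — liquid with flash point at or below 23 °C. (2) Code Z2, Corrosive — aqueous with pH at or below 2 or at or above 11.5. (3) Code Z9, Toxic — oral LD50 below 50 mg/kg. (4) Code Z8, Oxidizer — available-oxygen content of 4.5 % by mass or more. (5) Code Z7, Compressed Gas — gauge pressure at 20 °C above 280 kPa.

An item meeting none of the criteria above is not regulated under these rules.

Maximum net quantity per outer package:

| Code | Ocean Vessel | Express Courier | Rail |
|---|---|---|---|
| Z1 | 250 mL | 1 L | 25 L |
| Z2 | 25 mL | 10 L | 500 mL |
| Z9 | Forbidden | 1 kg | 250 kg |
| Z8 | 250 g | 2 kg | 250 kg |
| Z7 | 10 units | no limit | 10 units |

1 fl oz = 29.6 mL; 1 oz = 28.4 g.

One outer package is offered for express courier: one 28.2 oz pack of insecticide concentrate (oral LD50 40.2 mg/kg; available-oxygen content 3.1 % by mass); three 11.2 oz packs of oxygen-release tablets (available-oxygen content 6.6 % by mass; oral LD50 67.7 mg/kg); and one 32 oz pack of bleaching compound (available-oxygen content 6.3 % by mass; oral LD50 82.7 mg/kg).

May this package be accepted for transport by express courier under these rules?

Yes

The insecticide concentrate has oral LD50 40.2 mg/kg, which is < 50 mg/kg, so it is Code Z9 (Toxic).
Oxygen-release tablets: available-oxygen content 6.6 % by mass ≥ 4.5 % by mass → Code Z8 (Oxidizer).
With available-oxygen content 6.3 % by mass (≥ 4.5 % by mass), the bleaching compound falls in Code Z8.
Code Z8 net quantity: (three 11.2 oz packs = 954.24 g) + (one 32 oz pack = 908.8 g) = 1863.04 g.
1863.04 g is within the express courier limit of 2 kg for Code Z8.
Code Z9 quantity: one 28.2 oz pack = 800.88 g.
800.88 g ≤ 1 kg (express courier limit, Code Z9) — within limit.
Every hazard code is within its express courier limit and no segregation rule is violated.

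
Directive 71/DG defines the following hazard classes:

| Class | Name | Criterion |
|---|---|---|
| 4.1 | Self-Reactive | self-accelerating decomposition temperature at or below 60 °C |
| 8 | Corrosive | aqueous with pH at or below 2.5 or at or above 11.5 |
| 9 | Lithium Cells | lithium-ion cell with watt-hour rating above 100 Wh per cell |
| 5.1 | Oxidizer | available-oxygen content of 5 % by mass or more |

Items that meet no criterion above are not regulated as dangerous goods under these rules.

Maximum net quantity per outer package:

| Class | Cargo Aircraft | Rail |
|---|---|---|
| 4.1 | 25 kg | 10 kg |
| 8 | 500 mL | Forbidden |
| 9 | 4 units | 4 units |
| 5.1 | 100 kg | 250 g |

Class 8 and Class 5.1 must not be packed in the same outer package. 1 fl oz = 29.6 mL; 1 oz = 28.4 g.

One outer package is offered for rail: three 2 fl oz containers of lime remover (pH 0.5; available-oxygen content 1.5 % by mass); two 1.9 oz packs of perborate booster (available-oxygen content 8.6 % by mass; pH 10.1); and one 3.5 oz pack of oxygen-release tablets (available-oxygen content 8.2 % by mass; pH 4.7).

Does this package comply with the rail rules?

No

With pH 0.5 (≤ 2.5), the lime remover falls in Class 8.
The perborate booster has available-oxygen content 8.6 % by mass, which is ≥ 5 % by mass, so it is Class 5.1 (Oxidizer).
Oxygen-release tablets: available-oxygen content 8.2 % by mass ≥ 5 % by mass → Class 5.1 (Oxidizer).
Class 8 quantity: three 2 fl oz containers = 177.6 mL.
Class 8 is Forbidden by rail.
Class 5.1 net quantity: (two 1.9 oz packs = 107.92 g) + (one 3.5 oz pack = 99.4 g) = 207.32 g.
That is within the Class 5.1 rail limit of 250 g.
Class 8 and Class 5.1 may not share an outer package.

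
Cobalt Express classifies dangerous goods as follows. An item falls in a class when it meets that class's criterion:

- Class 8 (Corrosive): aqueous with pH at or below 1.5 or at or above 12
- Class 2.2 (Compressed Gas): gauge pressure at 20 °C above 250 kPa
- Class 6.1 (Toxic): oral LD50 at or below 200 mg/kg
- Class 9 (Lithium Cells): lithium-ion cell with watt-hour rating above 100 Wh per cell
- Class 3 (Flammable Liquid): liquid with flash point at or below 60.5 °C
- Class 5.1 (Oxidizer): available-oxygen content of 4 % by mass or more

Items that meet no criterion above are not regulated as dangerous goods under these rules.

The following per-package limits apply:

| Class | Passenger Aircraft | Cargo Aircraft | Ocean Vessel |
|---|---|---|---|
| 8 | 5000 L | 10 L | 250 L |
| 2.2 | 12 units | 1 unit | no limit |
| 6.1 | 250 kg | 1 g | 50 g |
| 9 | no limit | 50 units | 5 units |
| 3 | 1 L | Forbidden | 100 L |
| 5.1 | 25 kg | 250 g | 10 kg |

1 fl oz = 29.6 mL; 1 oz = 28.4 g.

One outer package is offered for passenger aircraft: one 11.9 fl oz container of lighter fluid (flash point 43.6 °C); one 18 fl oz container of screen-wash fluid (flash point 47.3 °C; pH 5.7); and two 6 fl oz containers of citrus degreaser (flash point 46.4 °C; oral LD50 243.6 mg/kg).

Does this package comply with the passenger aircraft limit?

The lighter fluid has flash point 43.6 °C, which is ≤ 60.5 °C, so it is Class 3 (Flammable Liquid).
The screen-wash fluid has flash point 47.3 °C, which is ≤ 60.5 °C, so it is Class 3 (Flammable Liquid).
Flash point 46.4 °C meets the Class 3 criterion (Flammable Liquid), so the citrus degreaser is Class 3.
Total Class 3: (one 11.9 fl oz container = 352.24 mL) + (one 18 fl oz container = 532.8 mL) + (two 6 fl oz containers = 355.2 mL) = 1240.24 mL.
1240.24 mL > 1 L (passenger aircraft limit, Class 3) — over the limit.

No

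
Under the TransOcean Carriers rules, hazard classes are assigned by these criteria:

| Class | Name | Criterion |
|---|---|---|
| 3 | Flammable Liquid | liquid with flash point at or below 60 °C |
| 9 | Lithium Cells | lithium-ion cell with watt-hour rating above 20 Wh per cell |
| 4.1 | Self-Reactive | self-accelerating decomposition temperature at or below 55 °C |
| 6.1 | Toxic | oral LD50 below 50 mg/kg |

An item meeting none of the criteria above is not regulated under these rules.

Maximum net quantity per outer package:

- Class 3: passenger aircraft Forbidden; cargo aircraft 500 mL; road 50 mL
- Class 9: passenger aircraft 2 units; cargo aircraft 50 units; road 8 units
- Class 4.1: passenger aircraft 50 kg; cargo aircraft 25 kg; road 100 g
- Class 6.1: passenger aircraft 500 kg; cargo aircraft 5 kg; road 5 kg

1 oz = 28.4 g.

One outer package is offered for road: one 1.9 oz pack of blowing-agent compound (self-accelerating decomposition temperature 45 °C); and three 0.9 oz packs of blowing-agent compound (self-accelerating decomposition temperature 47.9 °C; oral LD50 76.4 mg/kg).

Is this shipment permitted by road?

Blowing-agent compound: self-accelerating decomposition temperature 45 °C ≤ 55 °C → Class 4.1 (Self-Reactive).
Self-accelerating decomposition temperature 47.9 °C meets the Class 4.1 criterion (Self-Reactive), so the blowing-agent compound is Class 4.1.
Total Class 4.1: (one 1.9 oz pack = 53.96 g) + (three 0.9 oz packs = 76.68 g) = 130.64 g.
130.64 g > 100 g (road limit, Class 4.1) — over the limit.

No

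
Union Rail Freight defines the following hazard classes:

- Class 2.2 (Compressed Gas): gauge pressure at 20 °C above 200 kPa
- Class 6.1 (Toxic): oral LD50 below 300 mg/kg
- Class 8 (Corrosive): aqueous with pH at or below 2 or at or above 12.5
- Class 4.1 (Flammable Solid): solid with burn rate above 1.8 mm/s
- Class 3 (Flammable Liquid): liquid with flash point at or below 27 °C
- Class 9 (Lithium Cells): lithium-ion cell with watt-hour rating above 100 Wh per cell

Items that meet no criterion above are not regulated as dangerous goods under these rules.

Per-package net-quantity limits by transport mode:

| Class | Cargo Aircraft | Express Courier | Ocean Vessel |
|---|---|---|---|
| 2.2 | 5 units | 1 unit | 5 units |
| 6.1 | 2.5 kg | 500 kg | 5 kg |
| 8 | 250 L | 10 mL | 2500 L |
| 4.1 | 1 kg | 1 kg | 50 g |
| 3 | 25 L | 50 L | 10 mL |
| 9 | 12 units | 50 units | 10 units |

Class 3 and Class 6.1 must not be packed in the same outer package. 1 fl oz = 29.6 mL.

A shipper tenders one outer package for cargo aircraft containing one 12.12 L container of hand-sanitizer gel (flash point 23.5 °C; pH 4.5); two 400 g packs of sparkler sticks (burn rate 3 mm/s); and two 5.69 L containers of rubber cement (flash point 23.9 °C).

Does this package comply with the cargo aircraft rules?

Hand-sanitizer gel: flash point 23.5 °C ≤ 27 °C → Class 3 (Flammable Liquid).
Burn rate 3 mm/s meets the Class 4.1 criterion (Flammable Solid), so the sparkler sticks are Class 4.1.
The rubber cement has flash point 23.9 °C, which is ≤ 27 °C, so it is Class 3 (Flammable Liquid).
Class 3 net quantity: 12.12 L + (two 5.69 L containers = 11.38 L) = 23.5 L.
That is within the Class 3 cargo aircraft limit of 25 L.
Class 4.1 quantity: two 400 g packs = 800 g.
800 g is within the cargo aircraft limit of 1 kg for Class 4.1.
The segregation rule (Class 3 with Class 6.1) does not apply to Class 3 with Class 4.1.
Every hazard class is within its cargo aircraft limit and no segregation rule is violated.

Yes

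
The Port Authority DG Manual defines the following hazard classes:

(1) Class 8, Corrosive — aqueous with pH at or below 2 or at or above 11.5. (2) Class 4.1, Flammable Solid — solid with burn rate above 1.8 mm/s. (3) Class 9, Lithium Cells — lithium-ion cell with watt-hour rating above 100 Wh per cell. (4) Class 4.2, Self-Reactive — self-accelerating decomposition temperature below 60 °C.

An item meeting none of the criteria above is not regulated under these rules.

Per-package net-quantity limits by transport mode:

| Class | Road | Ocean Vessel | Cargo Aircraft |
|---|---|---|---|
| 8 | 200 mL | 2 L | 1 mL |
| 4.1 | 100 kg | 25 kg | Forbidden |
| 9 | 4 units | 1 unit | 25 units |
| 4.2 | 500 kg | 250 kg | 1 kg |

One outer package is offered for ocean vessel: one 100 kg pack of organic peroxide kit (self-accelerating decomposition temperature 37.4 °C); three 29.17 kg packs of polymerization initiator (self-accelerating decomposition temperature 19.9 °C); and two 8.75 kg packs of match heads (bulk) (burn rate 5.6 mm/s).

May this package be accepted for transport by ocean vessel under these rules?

Organic peroxide kit: self-accelerating decomposition temperature 37.4 °C < 60 °C → Class 4.2 (Self-Reactive).
The polymerization initiator has self-accelerating decomposition temperature 19.9 °C, which is < 60 °C, so it is Class 4.2 (Self-Reactive).
The match heads (bulk) have burn rate 5.6 mm/s, which is > 1.8 mm/s, so they are Class 4.1 (Flammable Solid).
Class 4.2 net quantity: 100 kg + (three 29.17 kg packs = 87.51 kg) = 187.51 kg.
That is within the Class 4.2 ocean vessel limit of 250 kg.
Class 4.1 quantity: two 8.75 kg packs = 17.5 kg.
That is within the Class 4.1 ocean vessel limit of 25 kg.
Every hazard class is within its ocean vessel limit and no segregation rule is violated.

Yes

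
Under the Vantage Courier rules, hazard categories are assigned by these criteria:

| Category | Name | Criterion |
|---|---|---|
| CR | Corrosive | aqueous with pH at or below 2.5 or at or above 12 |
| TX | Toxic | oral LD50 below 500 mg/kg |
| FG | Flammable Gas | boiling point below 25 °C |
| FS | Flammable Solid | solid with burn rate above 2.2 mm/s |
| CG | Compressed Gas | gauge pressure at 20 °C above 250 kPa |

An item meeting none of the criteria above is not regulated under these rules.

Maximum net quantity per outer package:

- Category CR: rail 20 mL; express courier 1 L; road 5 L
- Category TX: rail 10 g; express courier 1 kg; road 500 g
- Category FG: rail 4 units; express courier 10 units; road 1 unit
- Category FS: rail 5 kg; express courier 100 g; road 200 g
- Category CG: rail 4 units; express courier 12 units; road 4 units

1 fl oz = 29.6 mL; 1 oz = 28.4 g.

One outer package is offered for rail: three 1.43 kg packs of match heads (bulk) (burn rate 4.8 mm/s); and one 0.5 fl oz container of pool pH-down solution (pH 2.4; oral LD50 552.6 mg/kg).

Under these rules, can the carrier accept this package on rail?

With burn rate 4.8 mm/s (> 2.2 mm/s), the match heads (bulk) fall in Category FS.
With pH 2.4 (≤ 2.5), the pool pH-down solution falls in Category CR.
Category CR quantity: one 0.5 fl oz container = 14.8 mL.
That is within the Category CR rail limit of 20 mL.
Category FS quantity: three 1.43 kg packs = 4.29 kg.
4.29 kg ≤ 5 kg (rail limit, Category FS) — within limit.
Every hazard category is within its rail limit and no segregation rule is violated.

Yes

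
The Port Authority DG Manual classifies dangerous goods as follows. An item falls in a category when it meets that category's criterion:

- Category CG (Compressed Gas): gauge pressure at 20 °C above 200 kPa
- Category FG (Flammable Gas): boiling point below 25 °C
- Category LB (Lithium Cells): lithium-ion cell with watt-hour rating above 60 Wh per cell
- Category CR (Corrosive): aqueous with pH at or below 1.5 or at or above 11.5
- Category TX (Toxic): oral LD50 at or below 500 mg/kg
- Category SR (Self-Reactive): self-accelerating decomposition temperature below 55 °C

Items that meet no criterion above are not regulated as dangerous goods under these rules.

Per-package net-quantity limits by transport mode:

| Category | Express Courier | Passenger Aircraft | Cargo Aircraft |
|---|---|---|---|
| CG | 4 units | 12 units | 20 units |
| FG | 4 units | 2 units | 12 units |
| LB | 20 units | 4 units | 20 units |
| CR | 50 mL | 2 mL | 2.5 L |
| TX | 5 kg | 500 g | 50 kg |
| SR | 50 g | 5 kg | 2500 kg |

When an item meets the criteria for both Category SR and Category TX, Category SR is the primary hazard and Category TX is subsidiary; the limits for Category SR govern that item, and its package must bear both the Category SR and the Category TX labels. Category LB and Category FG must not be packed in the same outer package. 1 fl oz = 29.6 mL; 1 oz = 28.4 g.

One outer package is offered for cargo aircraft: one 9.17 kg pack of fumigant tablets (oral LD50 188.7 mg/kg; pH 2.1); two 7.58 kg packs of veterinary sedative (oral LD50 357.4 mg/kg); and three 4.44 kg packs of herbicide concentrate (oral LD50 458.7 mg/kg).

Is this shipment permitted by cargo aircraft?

Fumigant tablets: oral LD50 188.7 mg/kg ≤ 500 mg/kg → Category TX (Toxic).
Veterinary sedative: oral LD50 357.4 mg/kg ≤ 500 mg/kg → Category TX (Toxic).
With oral LD50 458.7 mg/kg (≤ 500 mg/kg), the herbicide concentrate falls in Category TX.
Total Category TX: 9.17 kg + (two 7.58 kg packs = 15.16 kg) + (three 4.44 kg packs = 13.32 kg) = 37.65 kg.
37.65 kg is within the cargo aircraft limit of 50 kg for Category TX.

Yes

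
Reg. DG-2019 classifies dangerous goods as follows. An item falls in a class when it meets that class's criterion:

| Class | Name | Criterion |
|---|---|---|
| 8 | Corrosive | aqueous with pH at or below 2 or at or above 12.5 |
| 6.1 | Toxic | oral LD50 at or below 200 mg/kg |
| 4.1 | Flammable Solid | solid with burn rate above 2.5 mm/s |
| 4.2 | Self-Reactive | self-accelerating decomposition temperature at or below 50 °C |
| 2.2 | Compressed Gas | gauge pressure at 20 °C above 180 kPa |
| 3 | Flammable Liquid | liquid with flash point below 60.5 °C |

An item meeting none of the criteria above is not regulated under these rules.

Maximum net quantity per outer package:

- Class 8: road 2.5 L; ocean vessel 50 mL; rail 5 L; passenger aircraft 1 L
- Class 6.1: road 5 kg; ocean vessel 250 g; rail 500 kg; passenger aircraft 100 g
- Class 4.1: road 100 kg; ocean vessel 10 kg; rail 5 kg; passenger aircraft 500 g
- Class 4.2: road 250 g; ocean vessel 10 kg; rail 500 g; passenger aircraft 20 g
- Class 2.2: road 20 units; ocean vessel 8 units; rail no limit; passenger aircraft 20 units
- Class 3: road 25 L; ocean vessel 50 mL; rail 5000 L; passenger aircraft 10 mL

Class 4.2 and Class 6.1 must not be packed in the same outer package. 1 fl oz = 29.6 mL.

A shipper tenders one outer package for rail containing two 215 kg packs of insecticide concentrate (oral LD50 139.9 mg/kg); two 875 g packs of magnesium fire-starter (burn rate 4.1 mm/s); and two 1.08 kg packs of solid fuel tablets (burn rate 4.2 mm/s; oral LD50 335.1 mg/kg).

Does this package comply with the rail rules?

With oral LD50 139.9 mg/kg (≤ 200 mg/kg), the insecticide concentrate falls in Class 6.1.
With burn rate 4.1 mm/s (> 2.5 mm/s), the magnesium fire-starter falls in Class 4.1.
The solid fuel tablets have burn rate 4.2 mm/s, which is > 2.5 mm/s, so they are Class 4.1 (Flammable Solid).
Class 4.1 net quantity: (two 875 g packs = 1.75 kg) + (two 1.08 kg packs = 2.16 kg) = 3.91 kg.
That is within the Class 4.1 rail limit of 5 kg.
Class 6.1 quantity: two 215 kg packs = 430 kg.
That is within the Class 6.1 rail limit of 500 kg.
The segregation rule (Class 4.2 with Class 6.1) does not apply to Class 4.1 with Class 6.1.
Every hazard class is within its rail limit and no segregation rule is violated.

Yes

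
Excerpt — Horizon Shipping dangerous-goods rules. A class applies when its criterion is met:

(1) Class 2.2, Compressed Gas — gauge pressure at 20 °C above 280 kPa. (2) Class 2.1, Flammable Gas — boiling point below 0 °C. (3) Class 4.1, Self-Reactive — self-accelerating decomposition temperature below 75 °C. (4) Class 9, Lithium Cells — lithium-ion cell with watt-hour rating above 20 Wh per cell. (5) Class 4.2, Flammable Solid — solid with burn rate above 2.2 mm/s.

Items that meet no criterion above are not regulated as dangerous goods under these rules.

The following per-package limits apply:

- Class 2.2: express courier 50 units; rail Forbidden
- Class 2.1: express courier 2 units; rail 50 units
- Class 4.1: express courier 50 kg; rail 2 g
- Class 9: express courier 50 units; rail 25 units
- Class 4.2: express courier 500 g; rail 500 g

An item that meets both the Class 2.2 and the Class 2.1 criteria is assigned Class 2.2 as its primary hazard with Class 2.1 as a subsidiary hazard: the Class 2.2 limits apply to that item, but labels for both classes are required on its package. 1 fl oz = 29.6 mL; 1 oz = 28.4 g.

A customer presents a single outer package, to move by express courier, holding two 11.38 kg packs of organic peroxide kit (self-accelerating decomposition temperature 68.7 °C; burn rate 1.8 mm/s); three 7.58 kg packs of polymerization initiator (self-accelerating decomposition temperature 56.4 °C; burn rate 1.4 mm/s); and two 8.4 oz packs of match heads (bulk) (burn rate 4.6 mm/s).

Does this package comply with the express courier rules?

The organic peroxide kit has self-accelerating decomposition temperature 68.7 °C, which is < 75 °C, so it is Class 4.1 (Self-Reactive).
The polymerization initiator has self-accelerating decomposition temperature 56.4 °C, which is < 75 °C, so it is Class 4.1 (Self-Reactive).
Match heads (bulk): burn rate 4.6 mm/s > 2.2 mm/s → Class 4.2 (Flammable Solid).
Class 4.2 quantity: two 8.4 oz packs = 477.12 g.
477.12 g is within the express courier limit of 500 g for Class 4.2.
Class 4.1 net quantity: (two 11.38 kg packs = 22.76 kg) + (three 7.58 kg packs = 22.74 kg) = 45.5 kg.
45.5 kg ≤ 50 kg (express courier limit, Class 4.1) — within limit.
Every hazard class is within its express courier limit and no segregation rule is violated.

Yes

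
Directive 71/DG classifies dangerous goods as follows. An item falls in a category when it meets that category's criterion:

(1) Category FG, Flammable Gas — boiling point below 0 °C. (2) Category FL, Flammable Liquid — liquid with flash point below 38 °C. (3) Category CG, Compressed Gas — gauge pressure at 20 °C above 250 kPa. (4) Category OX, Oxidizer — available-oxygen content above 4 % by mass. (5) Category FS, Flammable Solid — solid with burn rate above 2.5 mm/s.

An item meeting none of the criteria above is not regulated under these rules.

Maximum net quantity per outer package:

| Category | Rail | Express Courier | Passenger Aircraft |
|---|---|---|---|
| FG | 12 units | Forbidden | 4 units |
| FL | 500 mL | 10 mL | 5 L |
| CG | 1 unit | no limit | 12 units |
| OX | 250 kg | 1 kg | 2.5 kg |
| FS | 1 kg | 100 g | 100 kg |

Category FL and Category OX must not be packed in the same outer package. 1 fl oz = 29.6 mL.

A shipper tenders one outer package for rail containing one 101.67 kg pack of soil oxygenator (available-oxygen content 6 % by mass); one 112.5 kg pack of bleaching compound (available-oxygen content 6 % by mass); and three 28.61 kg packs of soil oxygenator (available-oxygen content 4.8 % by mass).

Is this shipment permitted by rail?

With available-oxygen content 6 % by mass (> 4 % by mass), the soil oxygenator falls in Category OX.
Available-oxygen content 6 % by mass meets the Category OX criterion (Oxidizer), so the bleaching compound is Category OX.
Soil oxygenator: available-oxygen content 4.8 % by mass > 4 % by mass → Category OX (Oxidizer).
Category OX net quantity: 101.67 kg + 112.5 kg + (three 28.61 kg packs = 85.83 kg) = 300 kg.
300 kg exceeds the rail limit of 250 kg for Category OX.

No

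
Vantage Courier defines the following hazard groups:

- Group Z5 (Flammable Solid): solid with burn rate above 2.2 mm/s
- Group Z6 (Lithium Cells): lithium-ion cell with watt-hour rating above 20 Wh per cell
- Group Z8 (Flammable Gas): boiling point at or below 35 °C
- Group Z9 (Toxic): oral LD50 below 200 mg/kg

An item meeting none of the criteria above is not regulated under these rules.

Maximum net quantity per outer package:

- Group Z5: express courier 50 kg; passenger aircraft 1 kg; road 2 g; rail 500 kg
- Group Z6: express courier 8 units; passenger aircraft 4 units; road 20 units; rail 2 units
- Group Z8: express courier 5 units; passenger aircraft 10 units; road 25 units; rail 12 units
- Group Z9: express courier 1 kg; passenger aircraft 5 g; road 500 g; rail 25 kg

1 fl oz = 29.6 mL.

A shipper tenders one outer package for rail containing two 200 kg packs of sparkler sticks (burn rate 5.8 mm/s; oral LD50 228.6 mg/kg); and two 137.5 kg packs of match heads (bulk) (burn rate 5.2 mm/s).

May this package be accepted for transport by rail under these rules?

Sparkler sticks: burn rate 5.8 mm/s > 2.2 mm/s → Group Z5 (Flammable Solid).
Match heads (bulk): burn rate 5.2 mm/s > 2.2 mm/s → Group Z5 (Flammable Solid).
Total Group Z5: (two 200 kg packs = 400 kg) + (two 137.5 kg packs = 275 kg) = 675 kg.
675 kg exceeds the rail limit of 500 kg for Group Z5.

No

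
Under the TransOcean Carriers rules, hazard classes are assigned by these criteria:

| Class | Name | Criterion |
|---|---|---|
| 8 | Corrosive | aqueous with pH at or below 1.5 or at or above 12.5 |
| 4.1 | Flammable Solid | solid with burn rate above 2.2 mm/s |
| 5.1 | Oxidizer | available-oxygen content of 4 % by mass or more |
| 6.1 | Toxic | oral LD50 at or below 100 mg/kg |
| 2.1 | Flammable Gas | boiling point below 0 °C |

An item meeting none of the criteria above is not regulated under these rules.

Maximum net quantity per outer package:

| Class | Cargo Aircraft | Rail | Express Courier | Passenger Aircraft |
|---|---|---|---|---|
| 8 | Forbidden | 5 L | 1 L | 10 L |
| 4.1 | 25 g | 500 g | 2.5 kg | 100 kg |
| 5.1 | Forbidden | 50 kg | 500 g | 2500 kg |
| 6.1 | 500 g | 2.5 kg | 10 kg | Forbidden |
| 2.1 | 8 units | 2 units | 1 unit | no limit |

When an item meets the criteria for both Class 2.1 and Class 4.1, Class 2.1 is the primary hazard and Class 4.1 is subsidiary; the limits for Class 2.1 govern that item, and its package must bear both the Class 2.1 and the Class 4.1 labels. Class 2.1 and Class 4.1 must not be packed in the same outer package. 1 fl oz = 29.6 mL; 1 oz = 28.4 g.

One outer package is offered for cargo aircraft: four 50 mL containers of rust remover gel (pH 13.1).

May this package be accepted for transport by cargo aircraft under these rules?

With pH 13.1 (≥ 12.5), the rust remover gel falls in Class 8.
Class 8 quantity: four 50 mL containers = 200 mL.
By cargo aircraft, Class 8 is Forbidden regardless of quantity.

No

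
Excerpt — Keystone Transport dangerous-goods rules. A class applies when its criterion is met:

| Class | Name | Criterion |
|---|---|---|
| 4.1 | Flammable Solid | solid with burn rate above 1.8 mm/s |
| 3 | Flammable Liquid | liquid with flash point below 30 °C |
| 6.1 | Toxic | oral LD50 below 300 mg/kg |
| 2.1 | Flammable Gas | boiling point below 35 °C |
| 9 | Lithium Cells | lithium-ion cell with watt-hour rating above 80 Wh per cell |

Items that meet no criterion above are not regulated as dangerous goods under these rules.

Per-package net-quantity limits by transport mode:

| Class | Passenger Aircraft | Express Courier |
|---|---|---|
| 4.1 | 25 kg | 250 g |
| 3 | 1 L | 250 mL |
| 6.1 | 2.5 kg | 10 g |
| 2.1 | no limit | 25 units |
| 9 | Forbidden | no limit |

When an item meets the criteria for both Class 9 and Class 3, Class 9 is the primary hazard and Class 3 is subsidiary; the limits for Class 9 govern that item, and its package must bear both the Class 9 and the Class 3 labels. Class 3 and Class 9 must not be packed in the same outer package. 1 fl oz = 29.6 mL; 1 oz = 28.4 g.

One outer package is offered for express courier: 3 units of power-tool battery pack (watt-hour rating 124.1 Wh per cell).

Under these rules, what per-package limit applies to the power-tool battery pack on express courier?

The power-tool battery pack has watt-hour rating 124.1 Wh per cell, which is > 80 Wh per cell, so it is Class 9 (Lithium Cells).
The express courier limit for Class 9 is no limit.

no limit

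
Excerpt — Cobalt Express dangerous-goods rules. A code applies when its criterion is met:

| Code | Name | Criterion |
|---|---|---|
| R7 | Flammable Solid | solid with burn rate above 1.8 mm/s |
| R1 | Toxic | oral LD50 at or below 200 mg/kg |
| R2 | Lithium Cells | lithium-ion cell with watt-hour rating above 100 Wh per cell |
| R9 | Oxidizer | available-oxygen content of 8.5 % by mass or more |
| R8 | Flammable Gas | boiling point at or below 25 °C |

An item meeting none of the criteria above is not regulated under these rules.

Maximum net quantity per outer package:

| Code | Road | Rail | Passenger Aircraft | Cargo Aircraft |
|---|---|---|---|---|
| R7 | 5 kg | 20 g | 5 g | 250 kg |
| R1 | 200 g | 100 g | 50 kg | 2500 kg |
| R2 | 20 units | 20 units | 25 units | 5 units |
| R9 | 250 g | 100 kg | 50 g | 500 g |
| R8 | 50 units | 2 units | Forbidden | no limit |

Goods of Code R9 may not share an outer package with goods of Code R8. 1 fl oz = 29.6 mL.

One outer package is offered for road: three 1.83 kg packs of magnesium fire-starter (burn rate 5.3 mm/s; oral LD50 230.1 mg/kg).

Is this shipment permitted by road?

No

Burn rate 5.3 mm/s meets the Code R7 criterion (Flammable Solid), so the magnesium fire-starter is Code R7.
Code R7 quantity: three 1.83 kg packs = 5.49 kg.
5.49 kg exceeds the road limit of 5 kg for Code R7.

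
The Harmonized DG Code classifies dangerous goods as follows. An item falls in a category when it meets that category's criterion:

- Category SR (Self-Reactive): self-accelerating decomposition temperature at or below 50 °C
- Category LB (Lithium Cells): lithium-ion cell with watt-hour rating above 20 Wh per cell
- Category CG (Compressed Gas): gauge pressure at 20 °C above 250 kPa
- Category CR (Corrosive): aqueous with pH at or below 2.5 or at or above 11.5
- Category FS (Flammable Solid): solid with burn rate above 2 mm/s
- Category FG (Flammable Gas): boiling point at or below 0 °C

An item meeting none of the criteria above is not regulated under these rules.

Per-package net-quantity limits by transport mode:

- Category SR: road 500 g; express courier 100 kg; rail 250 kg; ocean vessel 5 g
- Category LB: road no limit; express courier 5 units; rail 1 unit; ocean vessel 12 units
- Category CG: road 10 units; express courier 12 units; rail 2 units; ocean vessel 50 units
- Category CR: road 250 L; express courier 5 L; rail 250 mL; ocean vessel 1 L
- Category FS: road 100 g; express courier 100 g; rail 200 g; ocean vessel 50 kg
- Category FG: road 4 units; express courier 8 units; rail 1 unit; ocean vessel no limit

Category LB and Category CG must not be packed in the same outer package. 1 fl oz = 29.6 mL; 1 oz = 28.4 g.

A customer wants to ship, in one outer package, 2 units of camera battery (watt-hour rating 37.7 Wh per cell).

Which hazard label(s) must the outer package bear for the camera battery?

Category LB

Camera battery: watt-hour rating 37.7 Wh per cell > 20 Wh per cell → Category LB (Lithium Cells).
Only the Category LB label is required.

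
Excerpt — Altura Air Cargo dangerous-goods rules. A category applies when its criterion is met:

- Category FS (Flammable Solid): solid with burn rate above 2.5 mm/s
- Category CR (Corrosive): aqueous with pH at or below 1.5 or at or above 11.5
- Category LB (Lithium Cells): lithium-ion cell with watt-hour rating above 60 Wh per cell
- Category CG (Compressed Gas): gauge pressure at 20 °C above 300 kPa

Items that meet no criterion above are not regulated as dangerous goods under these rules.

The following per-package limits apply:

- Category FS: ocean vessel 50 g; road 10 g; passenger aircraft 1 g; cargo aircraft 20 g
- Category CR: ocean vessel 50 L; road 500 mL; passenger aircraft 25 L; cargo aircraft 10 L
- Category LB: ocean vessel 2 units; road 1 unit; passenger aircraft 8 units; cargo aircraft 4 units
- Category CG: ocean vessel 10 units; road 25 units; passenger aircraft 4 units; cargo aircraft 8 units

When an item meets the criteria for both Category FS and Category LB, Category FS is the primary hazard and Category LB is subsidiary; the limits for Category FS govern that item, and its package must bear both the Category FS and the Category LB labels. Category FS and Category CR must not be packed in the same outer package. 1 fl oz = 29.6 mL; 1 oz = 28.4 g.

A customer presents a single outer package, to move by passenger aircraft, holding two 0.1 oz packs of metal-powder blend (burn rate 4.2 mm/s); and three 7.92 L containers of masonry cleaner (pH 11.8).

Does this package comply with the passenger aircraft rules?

No

With burn rate 4.2 mm/s (> 2.5 mm/s), the metal-powder blend falls in Category FS.
The masonry cleaner has pH 11.8, which is ≥ 11.5, so it is Category CR (Corrosive).
Category FS quantity: two 0.1 oz packs = 5.68 g.
5.68 g > 1 g (passenger aircraft limit, Category FS) — over the limit.
Category CR quantity: three 7.92 L containers = 23.76 L.
23.76 L is within the passenger aircraft limit of 25 L for Category CR.
Category FS and Category CR may not share an outer package.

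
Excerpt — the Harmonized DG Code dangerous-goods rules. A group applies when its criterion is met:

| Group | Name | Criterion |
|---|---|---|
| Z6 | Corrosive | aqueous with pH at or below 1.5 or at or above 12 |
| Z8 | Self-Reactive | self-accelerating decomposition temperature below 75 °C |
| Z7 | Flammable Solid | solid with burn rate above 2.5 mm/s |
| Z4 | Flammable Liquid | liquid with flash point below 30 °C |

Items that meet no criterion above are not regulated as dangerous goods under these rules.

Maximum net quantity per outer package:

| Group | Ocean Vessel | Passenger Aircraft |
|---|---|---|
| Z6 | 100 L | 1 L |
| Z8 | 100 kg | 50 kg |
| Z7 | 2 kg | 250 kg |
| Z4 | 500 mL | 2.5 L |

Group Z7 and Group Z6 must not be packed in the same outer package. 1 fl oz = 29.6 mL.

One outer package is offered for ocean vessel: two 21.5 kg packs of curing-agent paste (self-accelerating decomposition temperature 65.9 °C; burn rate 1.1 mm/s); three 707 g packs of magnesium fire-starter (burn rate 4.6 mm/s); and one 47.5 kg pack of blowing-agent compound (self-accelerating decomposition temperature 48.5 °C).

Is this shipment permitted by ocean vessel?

With self-accelerating decomposition temperature 65.9 °C (< 75 °C), the curing-agent paste falls in Group Z8.
The magnesium fire-starter has burn rate 4.6 mm/s, which is > 2.5 mm/s, so it is Group Z7 (Flammable Solid).
Self-accelerating decomposition temperature 48.5 °C meets the Group Z8 criterion (Self-Reactive), so the blowing-agent compound is Group Z8.
Total Group Z8: (two 21.5 kg packs = 43 kg) + 47.5 kg = 90.5 kg.
90.5 kg is within the ocean vessel limit of 100 kg for Group Z8.
Group Z7 quantity: three 707 g packs = 2.121 kg.
That exceeds the Group Z7 ocean vessel limit of 2 kg.
The segregation rule (Group Z7 with Group Z6) does not apply to Group Z8 with Group Z7.

No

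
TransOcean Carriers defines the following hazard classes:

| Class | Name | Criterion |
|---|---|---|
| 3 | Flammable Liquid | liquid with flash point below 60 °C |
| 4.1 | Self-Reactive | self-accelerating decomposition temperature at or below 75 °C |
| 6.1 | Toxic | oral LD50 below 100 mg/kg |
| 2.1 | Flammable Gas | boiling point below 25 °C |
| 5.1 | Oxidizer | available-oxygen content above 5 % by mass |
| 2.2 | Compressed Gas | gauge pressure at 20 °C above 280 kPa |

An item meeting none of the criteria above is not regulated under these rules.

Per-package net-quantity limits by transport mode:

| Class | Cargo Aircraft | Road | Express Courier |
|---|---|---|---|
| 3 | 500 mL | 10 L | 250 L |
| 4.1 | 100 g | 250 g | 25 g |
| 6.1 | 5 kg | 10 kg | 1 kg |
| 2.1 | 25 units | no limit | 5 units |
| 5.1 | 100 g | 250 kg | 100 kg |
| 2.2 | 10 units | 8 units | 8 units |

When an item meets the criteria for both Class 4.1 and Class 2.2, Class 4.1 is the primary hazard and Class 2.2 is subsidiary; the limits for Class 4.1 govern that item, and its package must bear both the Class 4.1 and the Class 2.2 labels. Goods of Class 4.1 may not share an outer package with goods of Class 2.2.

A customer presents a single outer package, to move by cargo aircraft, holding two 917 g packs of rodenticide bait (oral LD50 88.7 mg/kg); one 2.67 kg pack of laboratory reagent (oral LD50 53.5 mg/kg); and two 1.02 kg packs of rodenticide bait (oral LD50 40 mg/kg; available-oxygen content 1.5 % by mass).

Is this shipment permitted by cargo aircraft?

No

Oral LD50 88.7 mg/kg meets the Class 6.1 criterion (Toxic), so the rodenticide bait is Class 6.1.
With oral LD50 53.5 mg/kg (< 100 mg/kg), the laboratory reagent falls in Class 6.1.
The rodenticide bait has oral LD50 40 mg/kg, which is < 100 mg/kg, so it is Class 6.1 (Toxic).
Class 6.1 net quantity: (two 917 g packs = 1.834 kg) + 2.67 kg + (two 1.02 kg packs = 2.04 kg) = 6.544 kg.
6.544 kg exceeds the cargo aircraft limit of 5 kg for Class 6.1.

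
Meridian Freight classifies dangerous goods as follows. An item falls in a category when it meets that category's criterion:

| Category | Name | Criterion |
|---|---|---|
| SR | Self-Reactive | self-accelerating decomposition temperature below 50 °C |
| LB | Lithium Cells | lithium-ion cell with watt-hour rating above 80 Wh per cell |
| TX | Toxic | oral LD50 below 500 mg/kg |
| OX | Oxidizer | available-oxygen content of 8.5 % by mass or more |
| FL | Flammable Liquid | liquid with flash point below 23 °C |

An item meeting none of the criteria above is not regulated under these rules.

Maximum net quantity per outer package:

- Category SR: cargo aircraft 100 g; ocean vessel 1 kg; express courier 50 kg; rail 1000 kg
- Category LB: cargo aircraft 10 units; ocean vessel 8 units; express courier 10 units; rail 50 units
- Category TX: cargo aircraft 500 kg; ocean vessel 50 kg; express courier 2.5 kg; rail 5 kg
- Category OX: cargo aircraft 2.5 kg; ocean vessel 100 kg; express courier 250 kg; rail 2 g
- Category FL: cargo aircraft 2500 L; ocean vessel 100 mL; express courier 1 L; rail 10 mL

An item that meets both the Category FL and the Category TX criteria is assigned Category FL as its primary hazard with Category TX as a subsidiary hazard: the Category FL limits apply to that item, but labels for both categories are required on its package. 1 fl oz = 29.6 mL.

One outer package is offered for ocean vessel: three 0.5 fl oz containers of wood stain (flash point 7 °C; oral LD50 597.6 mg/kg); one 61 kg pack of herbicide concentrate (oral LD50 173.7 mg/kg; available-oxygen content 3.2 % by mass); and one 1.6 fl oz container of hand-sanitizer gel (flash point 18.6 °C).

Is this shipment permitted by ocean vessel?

Wood stain: flash point 7 °C < 23 °C → Category FL (Flammable Liquid).
Herbicide concentrate: oral LD50 173.7 mg/kg < 500 mg/kg → Category TX (Toxic).
Flash point 18.6 °C meets the Category FL criterion (Flammable Liquid), so the hand-sanitizer gel is Category FL.
Total Category FL: (three 0.5 fl oz containers = 44.4 mL) + (one 1.6 fl oz container = 47.36 mL) = 91.76 mL.
That is within the Category FL ocean vessel limit of 100 mL.
Category TX quantity: 61 kg.
61 kg exceeds the ocean vessel limit of 50 kg for Category TX.

No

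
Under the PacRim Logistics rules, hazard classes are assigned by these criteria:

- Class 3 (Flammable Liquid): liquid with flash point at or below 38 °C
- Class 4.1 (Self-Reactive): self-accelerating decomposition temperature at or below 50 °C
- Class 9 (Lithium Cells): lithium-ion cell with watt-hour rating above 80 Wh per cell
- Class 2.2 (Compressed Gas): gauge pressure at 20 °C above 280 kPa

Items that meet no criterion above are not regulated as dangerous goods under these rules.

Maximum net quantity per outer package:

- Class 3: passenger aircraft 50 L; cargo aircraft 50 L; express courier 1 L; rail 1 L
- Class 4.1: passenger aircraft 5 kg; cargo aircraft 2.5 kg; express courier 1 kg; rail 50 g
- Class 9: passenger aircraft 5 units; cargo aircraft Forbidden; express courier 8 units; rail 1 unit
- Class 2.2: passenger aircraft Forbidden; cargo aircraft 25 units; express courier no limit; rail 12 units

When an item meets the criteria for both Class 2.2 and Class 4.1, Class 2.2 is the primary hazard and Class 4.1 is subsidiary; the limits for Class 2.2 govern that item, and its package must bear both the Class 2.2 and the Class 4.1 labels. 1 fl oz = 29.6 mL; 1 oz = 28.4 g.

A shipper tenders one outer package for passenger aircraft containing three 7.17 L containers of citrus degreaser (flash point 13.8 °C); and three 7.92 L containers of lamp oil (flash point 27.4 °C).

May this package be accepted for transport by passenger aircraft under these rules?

Flash point 13.8 °C meets the Class 3 criterion (Flammable Liquid), so the citrus degreaser is Class 3.
Lamp oil: flash point 27.4 °C ≤ 38 °C → Class 3 (Flammable Liquid).
Total Class 3: (three 7.17 L containers = 21.51 L) + (three 7.92 L containers = 23.76 L) = 45.27 L.
45.27 L ≤ 50 L (passenger aircraft limit, Class 3) — within limit.

Yes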